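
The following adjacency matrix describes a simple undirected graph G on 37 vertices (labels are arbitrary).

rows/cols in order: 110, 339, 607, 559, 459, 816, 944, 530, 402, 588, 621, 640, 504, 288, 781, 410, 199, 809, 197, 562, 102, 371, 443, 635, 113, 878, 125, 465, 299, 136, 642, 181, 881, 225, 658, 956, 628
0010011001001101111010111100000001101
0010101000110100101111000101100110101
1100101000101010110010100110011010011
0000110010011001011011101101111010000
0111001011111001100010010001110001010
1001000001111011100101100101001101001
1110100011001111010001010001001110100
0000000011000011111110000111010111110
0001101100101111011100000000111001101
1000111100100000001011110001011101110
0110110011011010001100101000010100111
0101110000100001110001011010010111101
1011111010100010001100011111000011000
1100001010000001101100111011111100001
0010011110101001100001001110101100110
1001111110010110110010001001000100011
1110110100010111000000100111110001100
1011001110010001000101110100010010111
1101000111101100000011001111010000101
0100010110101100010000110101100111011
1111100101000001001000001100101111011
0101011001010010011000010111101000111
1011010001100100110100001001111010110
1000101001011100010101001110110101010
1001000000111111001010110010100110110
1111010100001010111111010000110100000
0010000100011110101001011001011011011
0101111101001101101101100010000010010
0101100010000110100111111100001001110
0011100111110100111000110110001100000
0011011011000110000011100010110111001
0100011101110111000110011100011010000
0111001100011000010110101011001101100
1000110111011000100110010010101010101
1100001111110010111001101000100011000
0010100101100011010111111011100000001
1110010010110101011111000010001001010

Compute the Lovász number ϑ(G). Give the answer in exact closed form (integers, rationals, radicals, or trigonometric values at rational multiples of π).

deg(530) = 18; N(530) = {402, 588, 781, 410, 199, 809, 197, 562, 102, 878, 125, 465, 136, 181, 881, 225, 658, 956}.
N(136) = {607, 559, 459, 530, 402, 588, 621, 640, 288, 199, 809, 197, 443, 635, 878, 125, 642, 181}, |N(136)| = 18.
Vertex 781 has 18 neighbors: 607, 816, 944, 530, 402, 621, 504, 410, 199, 371, 113, 878, 125, 299, 642, 181, 658, 956.
N(504) = {110, 607, 559, 459, 816, 944, 402, 621, 781, 197, 562, 635, 113, 878, 125, 465, 881, 225}, |N(504)| = 18.
18-regular, N=37; SR(37,18,8,9) — a Paley graph.
spec(A) ≈ [18.0, 2.5414, -3.5414] (distinct, 4 d.p.).
ϑ = −N·λ_min/(λ_max−λ_min) = −37·(-sqrt(37)/2 - 1/2)/(18−(-sqrt(37)/2 - 1/2)) = sqrt(37).
ϑ(G) ≈ 6.082763.

sqrt(37)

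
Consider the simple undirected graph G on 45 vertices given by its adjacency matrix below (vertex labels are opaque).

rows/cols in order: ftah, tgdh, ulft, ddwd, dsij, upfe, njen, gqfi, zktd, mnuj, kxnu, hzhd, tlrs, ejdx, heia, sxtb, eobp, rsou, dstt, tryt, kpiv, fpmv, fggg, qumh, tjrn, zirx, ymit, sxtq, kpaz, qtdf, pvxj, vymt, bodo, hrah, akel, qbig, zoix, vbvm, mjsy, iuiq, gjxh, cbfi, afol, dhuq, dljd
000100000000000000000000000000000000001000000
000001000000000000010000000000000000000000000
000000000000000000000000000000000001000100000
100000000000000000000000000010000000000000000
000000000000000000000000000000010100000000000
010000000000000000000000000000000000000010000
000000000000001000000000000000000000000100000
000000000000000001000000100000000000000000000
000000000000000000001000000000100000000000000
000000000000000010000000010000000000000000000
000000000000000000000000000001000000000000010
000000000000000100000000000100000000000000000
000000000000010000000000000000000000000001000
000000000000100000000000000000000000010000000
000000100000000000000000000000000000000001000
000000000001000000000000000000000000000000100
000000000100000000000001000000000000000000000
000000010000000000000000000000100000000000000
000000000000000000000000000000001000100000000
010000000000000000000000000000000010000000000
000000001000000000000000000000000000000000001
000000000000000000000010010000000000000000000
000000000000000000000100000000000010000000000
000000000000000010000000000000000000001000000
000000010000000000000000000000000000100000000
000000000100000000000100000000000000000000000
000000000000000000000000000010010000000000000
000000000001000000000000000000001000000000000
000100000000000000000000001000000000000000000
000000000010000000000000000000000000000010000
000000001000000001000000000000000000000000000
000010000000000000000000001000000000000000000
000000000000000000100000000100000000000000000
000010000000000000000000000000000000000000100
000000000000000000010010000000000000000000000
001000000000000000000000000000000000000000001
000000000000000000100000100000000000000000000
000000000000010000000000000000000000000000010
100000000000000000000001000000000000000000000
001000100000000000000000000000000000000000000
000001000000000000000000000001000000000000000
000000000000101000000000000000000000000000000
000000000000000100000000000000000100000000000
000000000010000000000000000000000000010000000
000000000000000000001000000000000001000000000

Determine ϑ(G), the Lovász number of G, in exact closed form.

deg(qumh) = 2; N(qumh) = {eobp, mjsy}.
Vertex njen has 2 neighbors: heia, iuiq.
N(dstt) = {bodo, zoix}, |N(dstt)| = 2.
Vertex fggg has 2 neighbors: fpmv, akel.
2-regular, N=45; this is C_{45}, the 45-cycle.
Distinct eigenvalues (to 3 d.p.): [2.0, 1.981, 1.923, 1.827, 1.696, 1.532, 1.338, 1.118, 0.877, 0.618, 0.347, 0.07, -0.209, -0.484, -0.749, -1.0, -1.231, -1.439, -1.618, -1.766, -1.879, -1.956, -1.995].
ϑ = −N·λ_min/(λ_max−λ_min) = −45·(-2*cos(pi/45))/(2−(-2*cos(pi/45))) = 45*cos(pi/45)/(cos(pi/45) + 1).
ϑ(G) ≈ 22.4726.
22 ≤ 45*cos(pi/45)/(cos(pi/45) + 1) ≤ 23: both strict.

45*cos(pi/45)/(cos(pi/45) + 1)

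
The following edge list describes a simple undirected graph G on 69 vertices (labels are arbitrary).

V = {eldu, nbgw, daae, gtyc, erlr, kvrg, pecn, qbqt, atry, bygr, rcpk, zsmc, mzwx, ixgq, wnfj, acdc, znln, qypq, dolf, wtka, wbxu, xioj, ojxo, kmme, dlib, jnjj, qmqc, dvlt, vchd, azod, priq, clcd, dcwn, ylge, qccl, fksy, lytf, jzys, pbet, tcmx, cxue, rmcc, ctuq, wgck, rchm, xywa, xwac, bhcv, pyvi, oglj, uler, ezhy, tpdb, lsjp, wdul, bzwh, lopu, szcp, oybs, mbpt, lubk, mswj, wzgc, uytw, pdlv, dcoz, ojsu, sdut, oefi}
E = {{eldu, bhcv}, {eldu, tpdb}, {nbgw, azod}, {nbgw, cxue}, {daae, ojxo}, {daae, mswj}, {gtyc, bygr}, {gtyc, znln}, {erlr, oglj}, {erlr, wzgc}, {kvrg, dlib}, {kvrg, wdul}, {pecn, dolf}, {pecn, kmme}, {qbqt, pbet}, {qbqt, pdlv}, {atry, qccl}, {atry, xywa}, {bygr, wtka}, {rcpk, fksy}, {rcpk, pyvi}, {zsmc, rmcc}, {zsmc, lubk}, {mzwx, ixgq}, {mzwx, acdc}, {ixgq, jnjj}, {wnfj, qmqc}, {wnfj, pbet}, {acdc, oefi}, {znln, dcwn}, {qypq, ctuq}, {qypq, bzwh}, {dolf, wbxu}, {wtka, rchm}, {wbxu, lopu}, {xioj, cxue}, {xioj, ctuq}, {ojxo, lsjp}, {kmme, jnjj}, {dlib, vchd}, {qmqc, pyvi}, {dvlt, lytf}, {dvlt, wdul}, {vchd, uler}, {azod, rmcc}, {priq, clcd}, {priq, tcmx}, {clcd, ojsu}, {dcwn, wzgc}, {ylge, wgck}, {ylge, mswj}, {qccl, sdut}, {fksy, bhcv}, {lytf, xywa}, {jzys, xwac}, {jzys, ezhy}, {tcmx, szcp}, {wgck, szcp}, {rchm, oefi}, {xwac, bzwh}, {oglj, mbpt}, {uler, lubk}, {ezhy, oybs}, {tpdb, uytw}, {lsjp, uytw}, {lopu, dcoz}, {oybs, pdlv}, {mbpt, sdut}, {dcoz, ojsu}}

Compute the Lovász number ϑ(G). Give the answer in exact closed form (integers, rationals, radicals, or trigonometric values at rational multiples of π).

69*cos(pi/69)/(cos(pi/69) + 1)

N(xioj) = {cxue, ctuq}, |N(xioj)| = 2.
Vertex rchm has 2 neighbors: wtka, oefi.
N(pyvi) = {rcpk, qmqc}, |N(pyvi)| = 2.
Vertex bygr has 2 neighbors: gtyc, wtka.
G on 69 vertices is 2-regular; this is C_{69}, the 69-cycle.
The 35 distinct eigenvalues: [2.0, 1.992, 1.967, 1.926, 1.869, 1.796, 1.709, 1.607, 1.492, 1.365, 1.227, 1.078, 0.92, 0.755, 0.583, 0.407, 0.227, 0.046, -0.136, -0.317, -0.496, -0.67, -0.838, -1.0, -1.153, -1.297, -1.43, -1.551, -1.66, -1.754, -1.834, -1.899, -1.948, -1.981, -1.998].
λ_max=2, λ_min=-2*cos(pi/69); ϑ = −69·λ_min/(λ_max−λ_min) = 69*cos(pi/69)/(cos(pi/69) + 1).
ϑ(G) ≈ 34.48211410.
Check 34 ≤ 69*cos(pi/69)/(cos(pi/69) + 1) ≤ 35: both strict.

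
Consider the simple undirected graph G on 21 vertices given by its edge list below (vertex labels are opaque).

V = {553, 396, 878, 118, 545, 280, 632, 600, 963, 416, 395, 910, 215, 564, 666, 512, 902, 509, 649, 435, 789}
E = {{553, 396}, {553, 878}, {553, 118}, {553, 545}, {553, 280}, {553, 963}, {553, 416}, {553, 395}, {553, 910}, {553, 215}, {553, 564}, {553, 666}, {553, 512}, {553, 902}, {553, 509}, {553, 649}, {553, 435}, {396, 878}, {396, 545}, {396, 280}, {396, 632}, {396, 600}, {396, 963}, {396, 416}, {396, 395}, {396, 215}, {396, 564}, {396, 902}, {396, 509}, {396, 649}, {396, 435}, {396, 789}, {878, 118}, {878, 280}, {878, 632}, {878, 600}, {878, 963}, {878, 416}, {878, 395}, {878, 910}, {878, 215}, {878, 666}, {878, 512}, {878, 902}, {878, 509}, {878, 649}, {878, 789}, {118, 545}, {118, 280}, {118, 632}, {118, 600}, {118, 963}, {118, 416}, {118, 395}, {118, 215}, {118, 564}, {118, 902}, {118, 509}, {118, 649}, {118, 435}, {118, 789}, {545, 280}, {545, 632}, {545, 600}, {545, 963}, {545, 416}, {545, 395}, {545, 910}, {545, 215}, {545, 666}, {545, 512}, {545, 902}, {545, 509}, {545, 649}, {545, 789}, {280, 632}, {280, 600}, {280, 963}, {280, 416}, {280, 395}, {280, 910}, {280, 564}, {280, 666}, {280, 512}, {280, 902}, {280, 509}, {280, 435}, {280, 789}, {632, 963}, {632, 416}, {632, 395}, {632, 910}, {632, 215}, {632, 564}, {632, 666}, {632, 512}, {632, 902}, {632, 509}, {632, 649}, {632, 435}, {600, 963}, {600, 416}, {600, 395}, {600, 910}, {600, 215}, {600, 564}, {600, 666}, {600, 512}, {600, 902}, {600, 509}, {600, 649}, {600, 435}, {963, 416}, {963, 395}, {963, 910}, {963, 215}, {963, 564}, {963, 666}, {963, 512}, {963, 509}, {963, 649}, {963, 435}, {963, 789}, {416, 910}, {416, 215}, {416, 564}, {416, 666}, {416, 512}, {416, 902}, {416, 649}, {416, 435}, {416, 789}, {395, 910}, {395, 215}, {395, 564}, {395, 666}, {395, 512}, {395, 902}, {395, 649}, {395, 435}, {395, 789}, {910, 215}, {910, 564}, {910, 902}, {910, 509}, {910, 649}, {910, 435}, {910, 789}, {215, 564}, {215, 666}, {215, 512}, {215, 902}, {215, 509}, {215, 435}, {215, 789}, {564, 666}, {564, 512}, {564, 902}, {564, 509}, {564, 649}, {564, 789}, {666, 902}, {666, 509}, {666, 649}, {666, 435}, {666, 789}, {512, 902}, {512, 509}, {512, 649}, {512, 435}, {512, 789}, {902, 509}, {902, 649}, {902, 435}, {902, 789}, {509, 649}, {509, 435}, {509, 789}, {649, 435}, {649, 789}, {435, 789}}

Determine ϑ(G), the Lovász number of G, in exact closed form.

Vertex 545 has 17 neighbors: 553, 396, 118, 280, 632, 600, 963, 416, 395, 910, 215, 666, 512, 902, 509, 649, 789.
N(435) = {553, 396, 118, 280, 632, 600, 963, 416, 395, 910, 215, 666, 512, 902, 509, 649, 789}, |N(435)| = 17.
Vertex 564 has 17 neighbors: 553, 396, 118, 280, 632, 600, 963, 416, 395, 910, 215, 666, 512, 902, 509, 649, 789.
N(280) = {553, 396, 878, 118, 545, 632, 600, 963, 416, 395, 910, 564, 666, 512, 902, 509, 435, 789}, |N(280)| = 18.
6 parts of sizes [5, 4, 4, 3, 3, 2]; α(G) = 5 = ϑ (perfect).
≈ 5.0000000 (to 7 d.p.).
Sandwich: α(G)=5 ≤ ϑ(G)=5 ≤ χ(Ḡ)=5 (collapsed).

5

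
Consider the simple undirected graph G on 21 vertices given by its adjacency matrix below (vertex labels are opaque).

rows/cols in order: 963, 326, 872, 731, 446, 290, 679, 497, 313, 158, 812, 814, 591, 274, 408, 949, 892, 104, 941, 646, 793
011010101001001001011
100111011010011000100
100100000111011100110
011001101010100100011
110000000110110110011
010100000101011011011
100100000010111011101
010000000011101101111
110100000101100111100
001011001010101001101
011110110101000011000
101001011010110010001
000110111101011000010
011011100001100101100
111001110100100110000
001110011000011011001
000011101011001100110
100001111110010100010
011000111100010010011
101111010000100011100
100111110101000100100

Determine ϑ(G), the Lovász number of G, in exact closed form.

N(679) = {963, 731, 812, 591, 274, 408, 892, 104, 941, 793}, |N(679)| = 10.
Vertex 872 has 10 neighbors: 963, 731, 158, 812, 814, 274, 408, 949, 941, 646.
Vertex 814 has 10 neighbors: 963, 872, 290, 497, 313, 812, 591, 274, 892, 793.
N(326) = {963, 731, 446, 290, 497, 313, 812, 274, 408, 941}, |N(326)| = 10.
deg(v) = 10 for all v (|V|=21); Kneser K(7,2) on C(7,2)=21 vertices.
Distinct eigenvalues (to 3 d.p.): [10.0, 1.0, -4.0].
Lovász: ϑ = −21(-4)/(10+-1*(-4)) = 6.
ϑ(G) ≈ 6.00000000.

6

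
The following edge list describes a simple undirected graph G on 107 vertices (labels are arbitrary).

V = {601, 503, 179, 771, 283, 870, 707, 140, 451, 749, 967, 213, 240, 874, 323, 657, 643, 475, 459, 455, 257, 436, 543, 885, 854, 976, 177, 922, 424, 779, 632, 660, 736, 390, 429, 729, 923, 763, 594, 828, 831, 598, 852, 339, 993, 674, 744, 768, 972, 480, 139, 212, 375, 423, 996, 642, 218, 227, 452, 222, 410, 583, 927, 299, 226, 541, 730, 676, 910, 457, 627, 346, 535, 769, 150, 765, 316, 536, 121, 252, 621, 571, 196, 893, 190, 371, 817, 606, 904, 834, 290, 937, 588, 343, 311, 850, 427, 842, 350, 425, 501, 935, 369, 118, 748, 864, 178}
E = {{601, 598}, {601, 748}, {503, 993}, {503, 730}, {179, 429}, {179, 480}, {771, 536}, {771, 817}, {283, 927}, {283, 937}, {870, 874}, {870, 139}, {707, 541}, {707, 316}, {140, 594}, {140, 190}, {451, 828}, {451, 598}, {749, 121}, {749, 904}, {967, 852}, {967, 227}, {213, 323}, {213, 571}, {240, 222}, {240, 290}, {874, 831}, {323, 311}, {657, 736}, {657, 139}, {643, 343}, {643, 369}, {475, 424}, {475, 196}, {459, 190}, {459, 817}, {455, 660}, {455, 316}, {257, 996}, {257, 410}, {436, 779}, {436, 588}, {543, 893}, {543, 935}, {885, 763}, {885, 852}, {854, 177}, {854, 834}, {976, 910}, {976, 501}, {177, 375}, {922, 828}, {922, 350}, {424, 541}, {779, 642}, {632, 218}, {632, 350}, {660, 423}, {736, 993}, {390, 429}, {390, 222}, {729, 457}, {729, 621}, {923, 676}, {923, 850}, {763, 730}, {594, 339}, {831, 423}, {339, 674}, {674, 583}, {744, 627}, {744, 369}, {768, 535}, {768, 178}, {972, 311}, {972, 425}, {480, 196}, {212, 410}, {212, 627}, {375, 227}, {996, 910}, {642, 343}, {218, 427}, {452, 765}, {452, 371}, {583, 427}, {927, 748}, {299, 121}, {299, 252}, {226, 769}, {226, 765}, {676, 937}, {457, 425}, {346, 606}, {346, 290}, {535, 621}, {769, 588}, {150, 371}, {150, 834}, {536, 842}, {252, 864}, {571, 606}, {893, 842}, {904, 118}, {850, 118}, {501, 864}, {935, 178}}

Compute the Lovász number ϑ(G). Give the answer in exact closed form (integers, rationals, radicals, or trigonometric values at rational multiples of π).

N(972) = {311, 425}, |N(972)| = 2.
deg(817) = 2; N(817) = {771, 459}.
deg(339) = 2; N(339) = {594, 674}.
Vertex 598 has 2 neighbors: 601, 451.
107-vertex 2-regular graph: this is C_{107}, the 107-cycle.
A has 54 distinct eigenvalues ≈ [2.0, 1.996553, 1.986223, 1.969046, 1.945082, 1.914413, 1.877144, 1.833404, 1.783344, 1.727137, 1.664975, 1.597075, 1.523668, 1.44501, 1.36137, 1.273037, 1.180316, 1.083526, 0.983001, 0.879087, 0.772143, 0.662537, 0.550647, 0.43686, 0.321566, 0.205163, 0.088054, -0.02936, -0.146672, -0.263478, -0.379376, -0.493966, -0.606854, -0.717649, -0.825971, -0.931446, -1.033709, -1.132409, -1.227206, -1.317772, -1.403795, -1.484979, -1.561044, -1.631728, -1.696787, -1.755997, -1.809154, -1.856074, -1.896596, -1.930579, -1.957908, -1.978487, -1.992247, -1.999138].
With N=107: ϑ(G) = 107·(-(-1)*2*cos(pi/107))/(2−(-2*cos(pi/107))) = 107*cos(pi/107)/(cos(pi/107) + 1).
ϑ(G) ≈ 53.48847.
α=53, χ(Ḡ)=54; ϑ=107*cos(pi/107)/(cos(pi/107) + 1) lies between (both strict).

107*cos(pi/107)/(cos(pi/107) + 1)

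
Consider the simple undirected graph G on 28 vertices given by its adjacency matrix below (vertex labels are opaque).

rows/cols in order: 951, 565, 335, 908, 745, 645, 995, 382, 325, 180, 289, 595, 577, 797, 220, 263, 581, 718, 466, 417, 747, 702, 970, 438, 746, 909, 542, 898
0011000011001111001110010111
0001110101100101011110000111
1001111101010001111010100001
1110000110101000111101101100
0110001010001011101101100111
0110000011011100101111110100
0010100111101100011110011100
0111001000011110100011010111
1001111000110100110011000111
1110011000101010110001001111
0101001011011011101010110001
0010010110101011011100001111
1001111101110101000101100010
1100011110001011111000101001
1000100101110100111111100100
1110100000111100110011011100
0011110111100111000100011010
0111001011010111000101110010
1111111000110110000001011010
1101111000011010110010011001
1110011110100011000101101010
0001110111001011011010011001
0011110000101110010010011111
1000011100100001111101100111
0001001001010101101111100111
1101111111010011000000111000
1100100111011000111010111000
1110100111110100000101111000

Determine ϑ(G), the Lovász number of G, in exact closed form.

N(289) = {565, 908, 995, 325, 180, 595, 577, 220, 263, 581, 466, 747, 970, 438, 898}, |N(289)| = 15.
deg(702) = 15; N(702) = {908, 745, 645, 382, 325, 180, 577, 220, 263, 718, 466, 747, 438, 746, 898}.
Vertex 797 has 15 neighbors: 951, 565, 645, 995, 382, 325, 577, 220, 263, 581, 718, 466, 970, 746, 898.
Vertex 180 has 15 neighbors: 951, 565, 335, 645, 995, 289, 577, 220, 581, 718, 702, 746, 909, 542, 898.
15-regular, N=28; Kneser K(8,2) on C(8,2)=28 vertices.
A has 3 distinct eigenvalues ≈ [15.0, 1.0, -5.0].
Lovász (edge-transitive): ϑ = −28·(-5)/((15)−(-5)) = 7.
Numerically 7.000000000.

7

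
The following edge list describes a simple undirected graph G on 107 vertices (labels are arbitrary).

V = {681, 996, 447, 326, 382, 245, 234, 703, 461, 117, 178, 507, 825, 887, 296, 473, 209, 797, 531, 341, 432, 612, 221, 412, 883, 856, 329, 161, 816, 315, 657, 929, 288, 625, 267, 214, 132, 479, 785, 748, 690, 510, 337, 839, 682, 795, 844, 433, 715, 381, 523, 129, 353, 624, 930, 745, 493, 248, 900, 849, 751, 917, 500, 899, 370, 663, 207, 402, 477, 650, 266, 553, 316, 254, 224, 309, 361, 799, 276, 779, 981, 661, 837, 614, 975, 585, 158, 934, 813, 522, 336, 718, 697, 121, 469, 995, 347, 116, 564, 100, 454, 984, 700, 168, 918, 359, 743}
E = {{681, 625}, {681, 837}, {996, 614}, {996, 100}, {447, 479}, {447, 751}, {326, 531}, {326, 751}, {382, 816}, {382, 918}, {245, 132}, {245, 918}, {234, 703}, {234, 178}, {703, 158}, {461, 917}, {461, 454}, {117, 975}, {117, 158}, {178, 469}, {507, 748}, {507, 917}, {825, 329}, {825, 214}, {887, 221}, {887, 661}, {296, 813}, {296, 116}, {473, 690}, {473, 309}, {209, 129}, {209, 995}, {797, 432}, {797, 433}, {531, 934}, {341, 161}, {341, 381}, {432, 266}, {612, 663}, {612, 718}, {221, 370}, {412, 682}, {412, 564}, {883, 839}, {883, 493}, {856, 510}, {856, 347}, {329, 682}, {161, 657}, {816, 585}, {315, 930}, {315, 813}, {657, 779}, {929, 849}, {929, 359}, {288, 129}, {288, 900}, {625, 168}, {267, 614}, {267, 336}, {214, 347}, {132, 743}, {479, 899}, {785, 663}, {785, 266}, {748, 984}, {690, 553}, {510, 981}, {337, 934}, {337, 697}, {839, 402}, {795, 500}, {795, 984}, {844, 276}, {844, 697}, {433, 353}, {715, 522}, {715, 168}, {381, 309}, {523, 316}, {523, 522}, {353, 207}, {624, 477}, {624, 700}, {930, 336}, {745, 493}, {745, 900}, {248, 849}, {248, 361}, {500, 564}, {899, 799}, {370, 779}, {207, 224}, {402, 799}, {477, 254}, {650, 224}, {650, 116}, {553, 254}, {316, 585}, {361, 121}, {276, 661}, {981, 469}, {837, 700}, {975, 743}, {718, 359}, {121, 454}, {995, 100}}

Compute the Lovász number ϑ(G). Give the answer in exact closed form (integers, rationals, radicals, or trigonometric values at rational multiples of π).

107*cos(pi/107)/(cos(pi/107) + 1)

N(564) = {412, 500}, |N(564)| = 2.
deg(276) = 2; N(276) = {844, 661}.
N(975) = {117, 743}, |N(975)| = 2.
deg(918) = 2; N(918) = {382, 245}.
G on 107 vertices is 2-regular; this is C_{107}, the 107-cycle.
A has 54 distinct eigenvalues ≈ [2.0, 1.9966, 1.9862, 1.969, 1.9451, 1.9144, 1.8771, 1.8334, 1.7833, 1.7271, 1.665, 1.5971, 1.5237, 1.445, 1.3614, 1.273, 1.1803, 1.0835, 0.983, 0.8791, 0.7721, 0.6625, 0.5506, 0.4369, 0.3216, 0.2052, 0.0881, -0.0294, -0.1467, -0.2635, -0.3794, -0.494, -0.6069, -0.7176, -0.826, -0.9314, -1.0337, -1.1324, -1.2272, -1.3178, -1.4038, -1.485, -1.561, -1.6317, -1.6968, -1.756, -1.8092, -1.8561, -1.8966, -1.9306, -1.9579, -1.9785, -1.9922, -1.9991].
λ_max=2, λ_min=-2*cos(pi/107); ϑ = −107·λ_min/(λ_max−λ_min) = 107*cos(pi/107)/(cos(pi/107) + 1).
ϑ(G) ≈ 53.4884684.
α=53, χ(Ḡ)=54; ϑ=107*cos(pi/107)/(cos(pi/107) + 1) lies between (both strict).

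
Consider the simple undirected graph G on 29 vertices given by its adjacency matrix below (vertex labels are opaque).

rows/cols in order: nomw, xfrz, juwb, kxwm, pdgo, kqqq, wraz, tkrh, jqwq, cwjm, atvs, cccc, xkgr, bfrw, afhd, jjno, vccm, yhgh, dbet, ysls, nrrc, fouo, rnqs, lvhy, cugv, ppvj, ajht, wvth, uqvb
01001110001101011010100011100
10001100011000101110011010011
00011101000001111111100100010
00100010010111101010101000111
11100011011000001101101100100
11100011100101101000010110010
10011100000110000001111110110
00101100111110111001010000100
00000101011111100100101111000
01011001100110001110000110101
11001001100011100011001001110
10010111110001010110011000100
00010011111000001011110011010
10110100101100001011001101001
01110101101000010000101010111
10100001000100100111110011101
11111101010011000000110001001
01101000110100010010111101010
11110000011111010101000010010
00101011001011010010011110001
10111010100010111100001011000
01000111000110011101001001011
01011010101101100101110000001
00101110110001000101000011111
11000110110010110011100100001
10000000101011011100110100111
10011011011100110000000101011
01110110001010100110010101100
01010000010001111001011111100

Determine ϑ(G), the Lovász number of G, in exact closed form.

N(uqvb) = {xfrz, kxwm, cwjm, bfrw, afhd, jjno, vccm, ysls, fouo, rnqs, lvhy, cugv, ppvj, ajht}, |N(uqvb)| = 14.
N(bfrw) = {nomw, juwb, kxwm, kqqq, jqwq, atvs, cccc, vccm, dbet, ysls, rnqs, lvhy, ppvj, uqvb}, |N(bfrw)| = 14.
deg(kxwm) = 14; N(kxwm) = {juwb, wraz, cwjm, cccc, xkgr, bfrw, afhd, vccm, dbet, nrrc, rnqs, ajht, wvth, uqvb}.
N(jqwq) = {kqqq, tkrh, cwjm, atvs, cccc, xkgr, bfrw, afhd, yhgh, nrrc, rnqs, lvhy, cugv, ppvj}, |N(jqwq)| = 14.
Every vertex has degree 14 (N=29); Paley(29): SR with (k,λ,μ)=(14,6,7).
Distinct eigenvalues (to 3 d.p.): [14.0, 2.193, -3.193].
λ_max=14, λ_min=-sqrt(29)/2 - 1/2; ϑ = −29·λ_min/(λ_max−λ_min) = sqrt(29).
Numerically 5.3852.

sqrt(29)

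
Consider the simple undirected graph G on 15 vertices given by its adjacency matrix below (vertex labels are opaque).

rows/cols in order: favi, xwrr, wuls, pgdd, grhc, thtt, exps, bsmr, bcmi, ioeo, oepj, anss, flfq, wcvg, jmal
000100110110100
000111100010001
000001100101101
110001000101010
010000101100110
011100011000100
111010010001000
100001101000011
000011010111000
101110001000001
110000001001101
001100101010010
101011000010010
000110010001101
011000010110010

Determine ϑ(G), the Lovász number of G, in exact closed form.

N(ioeo) = {favi, wuls, pgdd, grhc, bcmi, jmal}, |N(ioeo)| = 6.
N(favi) = {pgdd, exps, bsmr, ioeo, oepj, flfq}, |N(favi)| = 6.
N(bsmr) = {favi, thtt, exps, bcmi, wcvg, jmal}, |N(bsmr)| = 6.
Vertex pgdd has 6 neighbors: favi, xwrr, thtt, ioeo, anss, wcvg.
G on 15 vertices is 6-regular; this is K(6,2), the Kneser graph.
A has 3 distinct eigenvalues ≈ [6.0, 1.0, -3.0].
Lovász: ϑ = −15(-3)/(6+-1*(-3)) = 5.
≈ 5.0000000 (to 7 d.p.).

5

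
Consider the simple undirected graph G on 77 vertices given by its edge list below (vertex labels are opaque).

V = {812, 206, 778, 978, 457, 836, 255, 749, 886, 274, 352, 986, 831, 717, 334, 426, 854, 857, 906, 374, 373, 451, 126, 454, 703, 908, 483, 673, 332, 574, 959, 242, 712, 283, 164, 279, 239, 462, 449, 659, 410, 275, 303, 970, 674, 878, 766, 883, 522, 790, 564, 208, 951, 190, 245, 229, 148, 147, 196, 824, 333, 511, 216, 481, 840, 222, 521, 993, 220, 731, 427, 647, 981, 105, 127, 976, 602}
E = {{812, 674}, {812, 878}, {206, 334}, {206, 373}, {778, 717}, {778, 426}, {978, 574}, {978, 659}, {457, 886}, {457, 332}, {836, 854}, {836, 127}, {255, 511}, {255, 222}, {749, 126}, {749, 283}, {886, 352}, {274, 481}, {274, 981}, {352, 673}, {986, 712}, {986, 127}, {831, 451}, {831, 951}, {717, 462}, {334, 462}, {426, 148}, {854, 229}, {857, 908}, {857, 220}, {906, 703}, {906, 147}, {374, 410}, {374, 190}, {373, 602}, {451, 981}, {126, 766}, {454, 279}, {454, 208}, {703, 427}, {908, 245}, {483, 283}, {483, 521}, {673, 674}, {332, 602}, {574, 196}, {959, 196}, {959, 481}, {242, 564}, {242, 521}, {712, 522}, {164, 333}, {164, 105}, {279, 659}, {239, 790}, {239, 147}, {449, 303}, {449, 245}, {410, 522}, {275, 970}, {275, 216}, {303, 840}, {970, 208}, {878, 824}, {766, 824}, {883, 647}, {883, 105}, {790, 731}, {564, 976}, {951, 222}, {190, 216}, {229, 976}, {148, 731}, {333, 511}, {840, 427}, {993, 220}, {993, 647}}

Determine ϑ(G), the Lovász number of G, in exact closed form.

77*cos(pi/77)/(cos(pi/77) + 1)

deg(749) = 2; N(749) = {126, 283}.
N(522) = {712, 410}, |N(522)| = 2.
Vertex 840 has 2 neighbors: 303, 427.
Vertex 602 has 2 neighbors: 373, 332.
Every vertex has degree 2 (N=77); the odd cycle C_{77}.
spec(A) ≈ [2.0, 1.99335, 1.97342, 1.94037, 1.89441, 1.83583, 1.76504, 1.68251, 1.58877, 1.48447, 1.37028, 1.24698, 1.11538, 0.97635, 0.83083, 0.67978, 0.5242, 0.36514, 0.20365, 0.0408, -0.12232, -0.28463, -0.44504, -0.60249, -0.75593, -0.90434, -1.04674, -1.18216, -1.30972, -1.42856, -1.5379, -1.637, -1.72521, -1.80194, -1.86667, -1.91899, -1.95853, -1.98504, -1.99834] (distinct, 5 d.p.).
λ_max=2, λ_min=-2*cos(pi/77); ϑ = −77·λ_min/(λ_max−λ_min) = 77*cos(pi/77)/(cos(pi/77) + 1).
Numerically 38.483973.
Check 38 ≤ 77*cos(pi/77)/(cos(pi/77) + 1) ≤ 39: both strict.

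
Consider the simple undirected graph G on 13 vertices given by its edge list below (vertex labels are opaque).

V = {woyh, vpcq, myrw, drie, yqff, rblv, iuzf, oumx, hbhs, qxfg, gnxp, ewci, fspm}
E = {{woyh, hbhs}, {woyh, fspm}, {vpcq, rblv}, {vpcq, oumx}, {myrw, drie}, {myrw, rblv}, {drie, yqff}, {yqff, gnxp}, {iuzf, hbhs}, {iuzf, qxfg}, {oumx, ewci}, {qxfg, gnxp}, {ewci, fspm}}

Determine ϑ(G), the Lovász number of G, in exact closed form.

13*cos(pi/13)/(cos(pi/13) + 1)

deg(qxfg) = 2; N(qxfg) = {iuzf, gnxp}.
N(myrw) = {drie, rblv}, |N(myrw)| = 2.
deg(gnxp) = 2; N(gnxp) = {yqff, qxfg}.
N(ewci) = {oumx, fspm}, |N(ewci)| = 2.
Regular of degree 2 on 13 vertices: this is C_{13}, the 13-cycle.
Distinct eigenvalues (to 5 d.p.): [2.0, 1.77091, 1.13613, 0.24107, -0.70921, -1.49702, -1.94188].
ϑ = −N·λ_min/(λ_max−λ_min) = −13·(-2*cos(pi/13))/(2−(-2*cos(pi/13))) = 13*cos(pi/13)/(cos(pi/13) + 1).
= 6.40417… (decimal).
Sandwich: α(G)=6 ≤ ϑ(G)=13*cos(pi/13)/(cos(pi/13) + 1) ≤ χ(Ḡ)=7 (both strict).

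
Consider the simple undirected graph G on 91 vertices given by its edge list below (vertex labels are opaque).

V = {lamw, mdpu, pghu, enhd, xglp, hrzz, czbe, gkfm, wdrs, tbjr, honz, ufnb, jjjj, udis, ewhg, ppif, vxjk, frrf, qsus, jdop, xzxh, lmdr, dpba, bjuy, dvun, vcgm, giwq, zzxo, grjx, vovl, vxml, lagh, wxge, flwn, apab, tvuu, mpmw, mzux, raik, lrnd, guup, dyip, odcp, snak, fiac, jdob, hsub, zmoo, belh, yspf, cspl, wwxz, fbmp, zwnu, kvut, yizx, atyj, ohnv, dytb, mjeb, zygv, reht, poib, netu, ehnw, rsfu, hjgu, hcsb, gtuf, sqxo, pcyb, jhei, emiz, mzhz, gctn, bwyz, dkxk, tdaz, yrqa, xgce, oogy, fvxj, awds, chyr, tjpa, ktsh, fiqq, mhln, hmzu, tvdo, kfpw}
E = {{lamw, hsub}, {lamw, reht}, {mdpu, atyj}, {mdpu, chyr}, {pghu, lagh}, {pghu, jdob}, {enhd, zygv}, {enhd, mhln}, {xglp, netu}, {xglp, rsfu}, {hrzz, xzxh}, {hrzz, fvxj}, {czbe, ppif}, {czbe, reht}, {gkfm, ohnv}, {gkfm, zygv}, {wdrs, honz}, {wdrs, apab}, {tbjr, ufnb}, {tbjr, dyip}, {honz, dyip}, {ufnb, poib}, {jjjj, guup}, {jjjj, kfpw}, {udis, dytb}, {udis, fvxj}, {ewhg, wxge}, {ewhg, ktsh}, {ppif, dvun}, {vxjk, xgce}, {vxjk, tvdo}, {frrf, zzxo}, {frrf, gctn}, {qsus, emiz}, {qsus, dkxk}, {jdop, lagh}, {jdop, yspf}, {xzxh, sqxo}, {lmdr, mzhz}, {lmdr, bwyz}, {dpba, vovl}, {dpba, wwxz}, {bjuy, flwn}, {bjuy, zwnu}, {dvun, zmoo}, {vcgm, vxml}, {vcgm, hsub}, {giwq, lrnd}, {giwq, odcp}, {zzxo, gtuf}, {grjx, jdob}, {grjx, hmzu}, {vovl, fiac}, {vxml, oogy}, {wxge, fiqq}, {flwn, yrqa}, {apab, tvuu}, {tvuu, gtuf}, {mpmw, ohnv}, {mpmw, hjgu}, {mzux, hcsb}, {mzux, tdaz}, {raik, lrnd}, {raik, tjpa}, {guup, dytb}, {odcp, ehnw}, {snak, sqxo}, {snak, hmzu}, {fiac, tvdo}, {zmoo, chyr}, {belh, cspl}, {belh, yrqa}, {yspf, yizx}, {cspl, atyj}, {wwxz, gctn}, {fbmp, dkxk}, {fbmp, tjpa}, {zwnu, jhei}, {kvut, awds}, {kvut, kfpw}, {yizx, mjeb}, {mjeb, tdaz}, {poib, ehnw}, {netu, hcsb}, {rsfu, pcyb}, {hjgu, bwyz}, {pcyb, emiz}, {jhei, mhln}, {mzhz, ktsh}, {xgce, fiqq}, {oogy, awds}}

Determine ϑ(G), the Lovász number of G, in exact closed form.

Vertex fbmp has 2 neighbors: dkxk, tjpa.
deg(dytb) = 2; N(dytb) = {udis, guup}.
deg(bwyz) = 2; N(bwyz) = {lmdr, hjgu}.
Vertex wdrs has 2 neighbors: honz, apab.
G on 91 vertices is 2-regular; a single 91-cycle (edge-transitive).
Distinct eigenvalues (to 4 d.p.): [2.0, 1.9952, 1.981, 1.9572, 1.9242, 1.882, 1.8308, 1.7709, 1.7026, 1.6261, 1.5419, 1.4504, 1.3519, 1.247, 1.1361, 1.0199, 0.8987, 0.7733, 0.6442, 0.5121, 0.3775, 0.2411, 0.1035, -0.0345, -0.1724, -0.3095, -0.445, -0.5785, -0.7092, -0.8365, -0.9599, -1.0786, -1.1923, -1.3002, -1.402, -1.497, -1.585, -1.6653, -1.7378, -1.8019, -1.8575, -1.9042, -1.9419, -1.9703, -1.9893, -1.9988].
−91·(-2*cos(pi/91)) / ((2)−(-2*cos(pi/91))) = 91*cos(pi/91)/(cos(pi/91) + 1) = ϑ(G).
Numerically 45.48644.
Lovász sandwich 45 ≤ 91*cos(pi/91)/(cos(pi/91) + 1) ≤ 46: both strict.

91*cos(pi/91)/(cos(pi/91) + 1)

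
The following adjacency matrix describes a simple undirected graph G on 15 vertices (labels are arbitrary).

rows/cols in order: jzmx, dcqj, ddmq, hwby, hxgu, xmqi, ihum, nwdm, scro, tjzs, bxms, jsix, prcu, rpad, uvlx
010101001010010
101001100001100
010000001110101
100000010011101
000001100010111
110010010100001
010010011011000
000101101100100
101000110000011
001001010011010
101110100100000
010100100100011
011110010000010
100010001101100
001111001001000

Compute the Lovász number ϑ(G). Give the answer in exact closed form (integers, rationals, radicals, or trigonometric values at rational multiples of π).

deg(uvlx) = 6; N(uvlx) = {ddmq, hwby, hxgu, xmqi, scro, jsix}.
N(xmqi) = {jzmx, dcqj, hxgu, nwdm, tjzs, uvlx}, |N(xmqi)| = 6.
N(tjzs) = {ddmq, xmqi, nwdm, bxms, jsix, rpad}, |N(tjzs)| = 6.
deg(prcu) = 6; N(prcu) = {dcqj, ddmq, hwby, hxgu, nwdm, rpad}.
Regular of degree 6 on 15 vertices: Kneser-type, 2-subsets of [6].
A has 3 distinct eigenvalues ≈ [6.0, 1.0, -3.0].
λ_max=6, λ_min=-3; ϑ = −15·λ_min/(λ_max−λ_min) = 5.
ϑ(G) ≈ 5.000000.

5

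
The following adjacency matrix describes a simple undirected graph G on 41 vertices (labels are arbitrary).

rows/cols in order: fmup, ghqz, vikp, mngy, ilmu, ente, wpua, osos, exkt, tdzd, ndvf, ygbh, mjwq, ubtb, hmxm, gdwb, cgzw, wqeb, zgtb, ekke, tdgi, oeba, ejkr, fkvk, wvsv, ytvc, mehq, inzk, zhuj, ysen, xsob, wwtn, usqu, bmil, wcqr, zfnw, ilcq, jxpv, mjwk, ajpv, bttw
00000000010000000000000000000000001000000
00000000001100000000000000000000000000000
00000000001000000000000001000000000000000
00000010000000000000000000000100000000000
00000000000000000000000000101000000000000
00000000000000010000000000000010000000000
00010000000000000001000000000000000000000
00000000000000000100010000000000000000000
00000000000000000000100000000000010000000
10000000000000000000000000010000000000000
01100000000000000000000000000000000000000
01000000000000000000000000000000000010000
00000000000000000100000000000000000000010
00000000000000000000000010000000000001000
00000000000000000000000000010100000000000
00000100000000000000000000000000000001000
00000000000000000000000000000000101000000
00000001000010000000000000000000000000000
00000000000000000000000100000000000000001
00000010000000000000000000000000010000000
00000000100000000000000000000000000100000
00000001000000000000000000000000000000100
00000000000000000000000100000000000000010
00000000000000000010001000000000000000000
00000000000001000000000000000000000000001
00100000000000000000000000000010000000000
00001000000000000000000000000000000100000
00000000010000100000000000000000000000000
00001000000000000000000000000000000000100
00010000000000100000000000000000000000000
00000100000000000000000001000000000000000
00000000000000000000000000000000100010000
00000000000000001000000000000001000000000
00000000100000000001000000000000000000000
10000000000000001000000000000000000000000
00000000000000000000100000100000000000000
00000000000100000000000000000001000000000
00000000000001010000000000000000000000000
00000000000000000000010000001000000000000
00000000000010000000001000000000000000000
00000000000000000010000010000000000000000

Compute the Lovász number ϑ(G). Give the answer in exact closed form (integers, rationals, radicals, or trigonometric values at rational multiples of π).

41*cos(pi/41)/(cos(pi/41) + 1)

Vertex wqeb has 2 neighbors: osos, mjwq.
Vertex bmil has 2 neighbors: exkt, ekke.
N(tdzd) = {fmup, inzk}, |N(tdzd)| = 2.
Vertex cgzw has 2 neighbors: usqu, wcqr.
deg(v) = 2 for all v (|V|=41); a single 41-cycle (edge-transitive).
The 21 distinct eigenvalues: [2.0, 1.976561, 1.906793, 1.792331, 1.635859, 1.441043, 1.212451, 0.95544, 0.676034, 0.380782, 0.076605, -0.229367, -0.529963, -0.818137, -1.087135, -1.330651, -1.542978, -1.719139, -1.855005, -1.947391, -1.994132].
Lovász: ϑ = −41(-2*cos(pi/41))/(2+-(-1)*2*cos(pi/41)) = 41*cos(pi/41)/(cos(pi/41) + 1).
= 20.4699… (decimal).
Lovász sandwich 20 ≤ 41*cos(pi/41)/(cos(pi/41) + 1) ≤ 21: both strict.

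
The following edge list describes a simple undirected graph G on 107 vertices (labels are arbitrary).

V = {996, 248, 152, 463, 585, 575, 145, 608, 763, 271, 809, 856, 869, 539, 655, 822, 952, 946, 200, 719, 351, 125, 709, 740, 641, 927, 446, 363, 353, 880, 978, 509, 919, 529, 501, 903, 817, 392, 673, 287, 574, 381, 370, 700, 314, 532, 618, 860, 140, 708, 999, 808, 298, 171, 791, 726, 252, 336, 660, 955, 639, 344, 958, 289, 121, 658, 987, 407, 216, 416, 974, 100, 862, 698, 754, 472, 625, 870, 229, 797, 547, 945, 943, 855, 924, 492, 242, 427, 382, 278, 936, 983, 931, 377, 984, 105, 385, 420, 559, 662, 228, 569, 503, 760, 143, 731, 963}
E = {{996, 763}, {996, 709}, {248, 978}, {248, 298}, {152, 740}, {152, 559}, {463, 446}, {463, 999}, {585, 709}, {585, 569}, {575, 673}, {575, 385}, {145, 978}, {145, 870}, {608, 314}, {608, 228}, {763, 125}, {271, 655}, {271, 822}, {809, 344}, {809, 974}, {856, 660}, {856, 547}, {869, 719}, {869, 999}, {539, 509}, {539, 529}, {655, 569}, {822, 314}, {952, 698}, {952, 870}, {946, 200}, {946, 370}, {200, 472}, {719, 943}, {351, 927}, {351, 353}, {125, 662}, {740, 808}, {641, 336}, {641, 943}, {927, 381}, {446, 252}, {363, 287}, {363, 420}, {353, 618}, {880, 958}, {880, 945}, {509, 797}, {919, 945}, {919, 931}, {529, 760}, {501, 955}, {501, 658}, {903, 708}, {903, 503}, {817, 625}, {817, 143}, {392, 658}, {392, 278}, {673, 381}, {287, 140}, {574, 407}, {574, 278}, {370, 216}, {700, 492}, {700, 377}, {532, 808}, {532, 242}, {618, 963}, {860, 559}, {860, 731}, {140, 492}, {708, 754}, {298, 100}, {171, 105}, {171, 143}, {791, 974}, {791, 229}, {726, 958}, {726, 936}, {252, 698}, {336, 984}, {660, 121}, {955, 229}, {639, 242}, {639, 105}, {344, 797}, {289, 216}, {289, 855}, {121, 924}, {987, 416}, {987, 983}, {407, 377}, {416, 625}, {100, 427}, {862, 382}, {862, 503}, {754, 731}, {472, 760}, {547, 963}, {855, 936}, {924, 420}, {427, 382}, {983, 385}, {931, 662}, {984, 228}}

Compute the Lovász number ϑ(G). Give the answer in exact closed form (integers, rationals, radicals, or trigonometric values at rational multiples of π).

Vertex 760 has 2 neighbors: 529, 472.
deg(641) = 2; N(641) = {336, 943}.
Vertex 987 has 2 neighbors: 416, 983.
Vertex 501 has 2 neighbors: 955, 658.
Every vertex has degree 2 (N=107); the odd cycle C_{107}.
Distinct eigenvalues (to 4 d.p.): [2.0, 1.9966, 1.9862, 1.969, 1.9451, 1.9144, 1.8771, 1.8334, 1.7833, 1.7271, 1.665, 1.5971, 1.5237, 1.445, 1.3614, 1.273, 1.1803, 1.0835, 0.983, 0.8791, 0.7721, 0.6625, 0.5506, 0.4369, 0.3216, 0.2052, 0.0881, -0.0294, -0.1467, -0.2635, -0.3794, -0.494, -0.6069, -0.7176, -0.826, -0.9314, -1.0337, -1.1324, -1.2272, -1.3178, -1.4038, -1.485, -1.561, -1.6317, -1.6968, -1.756, -1.8092, -1.8561, -1.8966, -1.9306, -1.9579, -1.9785, -1.9922, -1.9991].
λ_max=2, λ_min=-2*cos(pi/107); ϑ = −107·λ_min/(λ_max−λ_min) = 107*cos(pi/107)/(cos(pi/107) + 1).
≈ 53.48846843 (to 8 d.p.).
Sandwich: α(G)=53 ≤ ϑ(G)=107*cos(pi/107)/(cos(pi/107) + 1) ≤ χ(Ḡ)=54 (both strict).

107*cos(pi/107)/(cos(pi/107) + 1)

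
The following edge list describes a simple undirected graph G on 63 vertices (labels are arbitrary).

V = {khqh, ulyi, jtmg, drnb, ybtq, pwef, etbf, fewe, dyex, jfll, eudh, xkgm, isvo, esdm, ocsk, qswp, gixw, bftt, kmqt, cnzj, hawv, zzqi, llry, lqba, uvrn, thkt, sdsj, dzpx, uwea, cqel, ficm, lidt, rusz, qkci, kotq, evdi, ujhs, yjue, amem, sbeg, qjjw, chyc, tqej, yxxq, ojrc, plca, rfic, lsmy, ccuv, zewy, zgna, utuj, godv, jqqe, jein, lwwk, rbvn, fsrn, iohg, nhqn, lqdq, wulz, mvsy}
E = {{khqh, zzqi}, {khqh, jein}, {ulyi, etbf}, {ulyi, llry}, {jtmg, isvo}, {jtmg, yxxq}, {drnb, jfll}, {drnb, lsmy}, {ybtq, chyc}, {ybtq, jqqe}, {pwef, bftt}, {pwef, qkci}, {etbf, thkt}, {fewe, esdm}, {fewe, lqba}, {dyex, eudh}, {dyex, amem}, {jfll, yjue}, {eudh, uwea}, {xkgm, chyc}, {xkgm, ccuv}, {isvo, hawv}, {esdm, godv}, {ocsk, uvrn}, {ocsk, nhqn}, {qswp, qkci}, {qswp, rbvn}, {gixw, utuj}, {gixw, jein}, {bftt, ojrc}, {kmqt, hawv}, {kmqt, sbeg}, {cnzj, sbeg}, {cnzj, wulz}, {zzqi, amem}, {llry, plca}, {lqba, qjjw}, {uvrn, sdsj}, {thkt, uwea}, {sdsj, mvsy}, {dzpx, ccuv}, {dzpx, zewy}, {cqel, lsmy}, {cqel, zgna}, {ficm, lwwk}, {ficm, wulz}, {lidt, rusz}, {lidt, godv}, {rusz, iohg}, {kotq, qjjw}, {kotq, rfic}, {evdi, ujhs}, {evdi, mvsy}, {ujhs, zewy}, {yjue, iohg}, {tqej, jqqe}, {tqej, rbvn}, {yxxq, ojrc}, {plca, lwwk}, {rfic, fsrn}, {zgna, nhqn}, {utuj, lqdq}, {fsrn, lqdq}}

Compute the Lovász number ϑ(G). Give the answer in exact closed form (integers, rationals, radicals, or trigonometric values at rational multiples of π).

63*cos(pi/63)/(cos(pi/63) + 1)

N(gixw) = {utuj, jein}, |N(gixw)| = 2.
Vertex yxxq has 2 neighbors: jtmg, ojrc.
Vertex iohg has 2 neighbors: rusz, yjue.
N(zewy) = {dzpx, ujhs}, |N(zewy)| = 2.
Every vertex has degree 2 (N=63); connected 2-regular on 63 ⇒ C_{63}.
spec(A) ≈ [2.0, 1.99006, 1.96034, 1.91115, 1.84295, 1.75644, 1.65248, 1.53209, 1.39647, 1.24698, 1.08509, 0.91242, 0.73068, 0.54168, 0.3473, 0.14946, -0.04986, -0.24869, -0.44504, -0.63697, -0.82257, -1.0, -1.16749, -1.32337, -1.4661, -1.59427, -1.70658, -1.80194, -1.87939, -1.93815, -1.97766, -1.99751] (distinct, 5 d.p.).
−63·(-2*cos(pi/63)) / ((2)−(-2*cos(pi/63))) = 63*cos(pi/63)/(cos(pi/63) + 1) = ϑ(G).
Numerically 31.48041.
α=31, χ(Ḡ)=32; ϑ=63*cos(pi/63)/(cos(pi/63) + 1) lies between (both strict).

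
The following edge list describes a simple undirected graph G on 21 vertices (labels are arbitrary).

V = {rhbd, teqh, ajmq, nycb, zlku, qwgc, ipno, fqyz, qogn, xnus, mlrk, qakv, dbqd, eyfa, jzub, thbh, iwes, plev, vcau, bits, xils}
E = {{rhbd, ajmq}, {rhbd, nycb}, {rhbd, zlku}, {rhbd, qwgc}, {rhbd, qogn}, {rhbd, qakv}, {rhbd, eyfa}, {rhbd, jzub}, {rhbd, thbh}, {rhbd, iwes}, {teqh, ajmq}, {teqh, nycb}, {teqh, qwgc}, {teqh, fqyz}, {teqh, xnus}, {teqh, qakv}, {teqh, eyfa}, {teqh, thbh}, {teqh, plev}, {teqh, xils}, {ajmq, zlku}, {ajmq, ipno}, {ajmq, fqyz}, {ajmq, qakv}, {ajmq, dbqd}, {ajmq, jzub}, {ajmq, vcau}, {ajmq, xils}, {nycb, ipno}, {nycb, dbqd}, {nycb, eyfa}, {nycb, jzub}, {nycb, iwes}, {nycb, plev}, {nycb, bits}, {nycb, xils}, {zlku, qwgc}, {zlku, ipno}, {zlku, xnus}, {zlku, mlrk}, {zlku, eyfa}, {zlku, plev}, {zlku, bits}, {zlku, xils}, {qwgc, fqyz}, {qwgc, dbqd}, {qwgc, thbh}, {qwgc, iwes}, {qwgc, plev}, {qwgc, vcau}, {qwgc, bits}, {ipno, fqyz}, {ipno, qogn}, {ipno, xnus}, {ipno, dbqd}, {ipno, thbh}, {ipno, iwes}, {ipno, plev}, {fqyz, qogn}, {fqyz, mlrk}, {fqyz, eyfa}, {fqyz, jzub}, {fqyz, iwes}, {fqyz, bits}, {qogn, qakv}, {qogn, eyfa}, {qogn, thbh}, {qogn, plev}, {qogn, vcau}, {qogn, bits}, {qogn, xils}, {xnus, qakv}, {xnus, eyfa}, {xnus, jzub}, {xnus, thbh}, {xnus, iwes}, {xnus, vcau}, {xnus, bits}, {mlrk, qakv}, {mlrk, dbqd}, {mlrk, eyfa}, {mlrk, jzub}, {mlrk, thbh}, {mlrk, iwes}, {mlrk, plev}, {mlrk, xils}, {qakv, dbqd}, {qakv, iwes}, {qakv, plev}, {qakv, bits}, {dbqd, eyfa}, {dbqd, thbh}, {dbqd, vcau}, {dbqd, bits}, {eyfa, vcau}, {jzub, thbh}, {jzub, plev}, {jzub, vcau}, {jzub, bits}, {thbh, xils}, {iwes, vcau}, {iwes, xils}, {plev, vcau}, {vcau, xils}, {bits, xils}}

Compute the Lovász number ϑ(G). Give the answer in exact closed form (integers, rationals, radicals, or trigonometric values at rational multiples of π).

6

Vertex qwgc has 10 neighbors: rhbd, teqh, zlku, fqyz, dbqd, thbh, iwes, plev, vcau, bits.
N(dbqd) = {ajmq, nycb, qwgc, ipno, mlrk, qakv, eyfa, thbh, vcau, bits}, |N(dbqd)| = 10.
deg(ipno) = 10; N(ipno) = {ajmq, nycb, zlku, fqyz, qogn, xnus, dbqd, thbh, iwes, plev}.
deg(fqyz) = 10; N(fqyz) = {teqh, ajmq, qwgc, ipno, qogn, mlrk, eyfa, jzub, iwes, bits}.
21-vertex 10-regular graph: Kneser-type, 2-subsets of [7].
The 3 distinct eigenvalues: [10.0, 1.0, -4.0].
Lovász: ϑ = −21(-4)/(10+-1*(-4)) = 6.
≈ 6.000000 (to 6 d.p.).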